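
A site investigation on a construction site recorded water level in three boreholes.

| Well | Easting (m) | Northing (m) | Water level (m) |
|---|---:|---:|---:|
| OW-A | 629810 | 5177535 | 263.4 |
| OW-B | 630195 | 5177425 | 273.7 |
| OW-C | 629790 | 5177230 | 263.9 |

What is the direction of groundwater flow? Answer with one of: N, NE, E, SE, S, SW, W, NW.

With h = a·x + b·y + c and OW-A as origin, the differences give:
  385·a + (-110)·b = +10.3
  (-20)·a + (-305)·b = +0.5
Eliminate b (×(-305) and ×(-110), subtract): -119625·a = -3086.50 → a = ∂h/∂x = +0.02580
Back-substitute: b = ∂h/∂y = -0.003331.
Flow = −∇h = (-0.02580 east, +0.003331 north), which points west.

W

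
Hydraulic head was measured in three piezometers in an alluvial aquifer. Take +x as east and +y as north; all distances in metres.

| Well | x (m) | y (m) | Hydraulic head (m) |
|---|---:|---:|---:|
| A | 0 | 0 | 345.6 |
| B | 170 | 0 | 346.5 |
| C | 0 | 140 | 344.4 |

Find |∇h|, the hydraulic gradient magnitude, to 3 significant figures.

0.0101

∂h/∂x = (346.5 − 345.6) / (170 − 0) = +0.005294
∂h/∂y = (344.4 − 345.6) / (140 − 0) = -0.008571
|∇h| = √(0.005294² + -0.008571²) = 0.01007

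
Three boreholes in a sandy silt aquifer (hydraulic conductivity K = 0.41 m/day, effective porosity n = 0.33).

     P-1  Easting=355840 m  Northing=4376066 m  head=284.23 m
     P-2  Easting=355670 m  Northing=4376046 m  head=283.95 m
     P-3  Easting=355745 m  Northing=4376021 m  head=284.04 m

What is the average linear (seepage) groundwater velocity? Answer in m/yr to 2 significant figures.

Taking P-1 as reference: P-2−P-1 = (-170, -20, -0.28); P-3−P-1 = (-95, -45, -0.19).
Solve a·Δx + b·Δy = Δh: det = (-170)·(-45) − (-95)·(-20) = 5750.
∂h/∂x = [(-0.28)·(-45) − (-0.19)·(-20)] / 5750 = +0.001530
∂h/∂y = [(-170)·(-0.19) − (-95)·(-0.28)] / 5750 = +0.0009913
|∇h| = √(0.001530² + 0.0009913²) = 0.001823
Seepage velocity v = K·i/n = 0.41 × 0.001823 / 0.33 = 0.002265 m/day = 0.8273 m/yr.

0.83 m/yr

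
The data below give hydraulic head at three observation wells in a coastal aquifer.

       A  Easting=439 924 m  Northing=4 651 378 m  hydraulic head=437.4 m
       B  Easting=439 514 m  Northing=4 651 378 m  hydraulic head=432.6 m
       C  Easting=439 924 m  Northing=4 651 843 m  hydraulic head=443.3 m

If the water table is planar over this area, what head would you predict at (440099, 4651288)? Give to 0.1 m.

∂h/∂x = (432.6 − 437.4) / (439514 − 439924) = +0.01171
∂h/∂y = (443.3 − 437.4) / (4651843 − 4651378) = +0.01269
h(440099, 4651288) = 437.4 + (+0.01171)·(175) + (+0.01269)·(-90) = 437.4 +2.049 -1.142 = 438.307 m.

438.3 m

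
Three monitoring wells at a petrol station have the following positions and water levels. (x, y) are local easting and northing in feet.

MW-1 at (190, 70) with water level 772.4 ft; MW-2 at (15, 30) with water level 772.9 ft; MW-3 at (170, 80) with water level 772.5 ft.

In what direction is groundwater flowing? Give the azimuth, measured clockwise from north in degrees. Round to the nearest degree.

Differences from MW-1: to MW-2 (Δx, Δy, Δh) = (-175, -40, +0.5); to MW-3 = (-20, 10, +0.1).
Determinant of the coordinate differences = (-175)·10 − (-20)·(-40) = -2550.
∂h/∂x = [(+0.5)·10 − (+0.1)·(-40)] / -2550 = -0.003529
∂h/∂y = [(-175)·(+0.1) − (-20)·(+0.5)] / -2550 = +0.002941
Flow direction (−∇h) has components (+0.003529 E, -0.002941 N).
Azimuth = atan2(E, N) = atan2(+0.003529, -0.002941) = 129.8° ≈ 130°.

130°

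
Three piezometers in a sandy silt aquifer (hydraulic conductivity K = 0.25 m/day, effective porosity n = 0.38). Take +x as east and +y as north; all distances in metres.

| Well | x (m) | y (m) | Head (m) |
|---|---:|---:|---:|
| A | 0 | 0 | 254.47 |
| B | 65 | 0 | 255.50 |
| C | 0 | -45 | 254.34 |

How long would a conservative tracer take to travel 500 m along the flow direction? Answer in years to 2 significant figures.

130 years

∂h/∂x = (255.50 − 254.47) / (65 − 0) = +0.01585
∂h/∂y = (254.34 − 254.47) / (-45 − 0) = +0.002889
|∇h| = √(0.01585² + 0.002889²) = 0.01611
Seepage velocity v = K·i/n = 0.25 × 0.01611 / 0.38 = 0.0106 m/day.
t = 500 / 0.0106 = 4.717e+04 days = 129 years.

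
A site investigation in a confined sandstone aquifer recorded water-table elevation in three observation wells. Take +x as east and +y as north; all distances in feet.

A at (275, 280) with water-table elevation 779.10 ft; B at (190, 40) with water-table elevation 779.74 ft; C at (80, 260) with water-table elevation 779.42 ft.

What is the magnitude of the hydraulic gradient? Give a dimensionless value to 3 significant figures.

Differences from A: to B (Δx, Δy, Δh) = (-85, -240, +0.64); to C = (-195, -20, +0.32).
Solve a·Δx + b·Δy = Δh: det = (-85)·(-20) − (-195)·(-240) = -45100.
∂h/∂x = [(+0.64)·(-20) − (+0.32)·(-240)] / -45100 = -0.001419
∂h/∂y = [(-85)·(+0.32) − (-195)·(+0.64)] / -45100 = -0.002164
|∇h| = √(-0.001419² + -0.002164²) = 0.002588

0.00259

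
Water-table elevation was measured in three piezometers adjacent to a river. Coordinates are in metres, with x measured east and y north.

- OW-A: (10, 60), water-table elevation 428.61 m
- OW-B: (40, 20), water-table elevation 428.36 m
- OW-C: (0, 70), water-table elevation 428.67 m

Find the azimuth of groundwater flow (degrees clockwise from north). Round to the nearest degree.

Taking OW-A as reference: OW-B−OW-A = (30, -40, -0.25); OW-C−OW-A = (-10, 10, +0.06).
Determinant of the coordinate differences = 30·10 − (-10)·(-40) = -100.
∂h/∂x = [(-0.25)·10 − (+0.06)·(-40)] / -100 = +0.0010000
∂h/∂y = [30·(+0.06) − (-10)·(-0.25)] / -100 = +0.007000
Flow direction (−∇h) has components (-0.0010000 E, -0.007000 N).
Azimuth = atan2(E, N) = atan2(-0.0010000, -0.007000) = 188.1° ≈ 188°.

188°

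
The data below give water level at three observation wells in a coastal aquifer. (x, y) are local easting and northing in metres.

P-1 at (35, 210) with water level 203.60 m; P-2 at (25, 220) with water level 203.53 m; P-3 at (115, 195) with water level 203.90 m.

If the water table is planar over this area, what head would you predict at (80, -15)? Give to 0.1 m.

204.6 m

With h = a·x + b·y + c and P-1 as origin, the differences give:
  (-10)·a + 10·b = -0.07
  80·a + (-15)·b = +0.30
Eliminate b (×(-15) and ×10, subtract): -650·a = -1.950 → a = ∂h/∂x = +0.003000
Back-substitute: b = ∂h/∂y = -0.004000.
h(80, -15) = 203.60 + (+0.003000)·(45) + (-0.004000)·(-225) = 203.60 +0.135 +0.900 = 204.635 m.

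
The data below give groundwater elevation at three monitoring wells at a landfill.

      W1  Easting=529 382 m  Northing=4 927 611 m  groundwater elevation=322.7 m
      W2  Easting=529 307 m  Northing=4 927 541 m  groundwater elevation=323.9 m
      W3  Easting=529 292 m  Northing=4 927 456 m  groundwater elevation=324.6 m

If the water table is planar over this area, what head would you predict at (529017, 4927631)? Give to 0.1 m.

326.2 m

With h = a·x + b·y + c and W1 as origin, the differences give:
  (-75)·a + (-70)·b = +1.2
  (-90)·a + (-155)·b = +1.9
Eliminate b (×(-155) and ×(-70), subtract): 5325·a = -53.00 → a = ∂h/∂x = -0.009953
Back-substitute: b = ∂h/∂y = -0.006479.
h(529017, 4927631) = 322.7 + (-0.009953)·(-365) + (-0.006479)·(20) = 322.7 +3.633 -0.130 = 326.203 m.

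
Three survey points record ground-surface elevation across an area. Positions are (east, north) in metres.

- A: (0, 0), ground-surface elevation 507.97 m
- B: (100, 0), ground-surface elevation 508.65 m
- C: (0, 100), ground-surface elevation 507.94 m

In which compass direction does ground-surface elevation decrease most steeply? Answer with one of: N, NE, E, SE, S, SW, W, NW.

∂z/∂x = (508.65 − 507.97) / (100 − 0) = +0.006800
∂z/∂y = (507.94 − 507.97) / (100 − 0) = -0.0003000
Steepest decrease is along −∇f = (-0.006800 E, +0.0003000 N) → west.

W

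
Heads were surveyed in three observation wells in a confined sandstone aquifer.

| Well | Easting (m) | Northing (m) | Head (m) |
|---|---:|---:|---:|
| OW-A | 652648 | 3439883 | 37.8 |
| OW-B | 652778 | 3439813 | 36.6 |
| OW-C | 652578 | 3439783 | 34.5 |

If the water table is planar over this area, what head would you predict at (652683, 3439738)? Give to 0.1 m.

33.9 m

Differences from OW-A: to OW-B (Δx, Δy, Δh) = (130, -70, -1.2); to OW-C = (-70, -100, -3.3).
Determinant of the coordinate differences = 130·(-100) − (-70)·(-70) = -17900.
∂h/∂x = [(-1.2)·(-100) − (-3.3)·(-70)] / -17900 = +0.006201
∂h/∂y = [130·(-3.3) − (-70)·(-1.2)] / -17900 = +0.02866
h(652683, 3439738) = 37.8 + (+0.006201)·(35) + (+0.02866)·(-145) = 37.8 +0.217 -4.156 = 33.861 m.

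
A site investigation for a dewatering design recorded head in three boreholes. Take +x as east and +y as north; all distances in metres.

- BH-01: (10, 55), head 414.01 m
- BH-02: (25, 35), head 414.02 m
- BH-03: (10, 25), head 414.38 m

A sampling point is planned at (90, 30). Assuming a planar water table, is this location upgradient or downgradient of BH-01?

downgradient

With h = a·x + b·y + c and BH-01 as origin, the differences give:
  15·a + (-20)·b = +0.01
  0·a + (-30)·b = +0.37
Eliminate b (×(-30) and ×(-20), subtract): -450·a = 7.100 → a = ∂h/∂x = -0.01578
Back-substitute: b = ∂h/∂y = -0.01233.
Head at (90, 30) = 414.01 + (-0.01578)·(80) + (-0.01233)·(-25) = 413.06 m.
That is lower than the 414.01 m at BH-01, so the point is downgradient.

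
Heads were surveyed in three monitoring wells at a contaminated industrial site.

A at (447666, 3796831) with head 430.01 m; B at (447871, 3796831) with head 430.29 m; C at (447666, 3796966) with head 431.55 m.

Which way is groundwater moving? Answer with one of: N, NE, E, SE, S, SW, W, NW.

S

∂h/∂x = (430.29 − 430.01) / (447871 − 447666) = +0.001366
∂h/∂y = (431.55 − 430.01) / (3796966 − 3796831) = +0.01141
Flow = −∇h = (-0.001366 east, -0.01141 north), which points south.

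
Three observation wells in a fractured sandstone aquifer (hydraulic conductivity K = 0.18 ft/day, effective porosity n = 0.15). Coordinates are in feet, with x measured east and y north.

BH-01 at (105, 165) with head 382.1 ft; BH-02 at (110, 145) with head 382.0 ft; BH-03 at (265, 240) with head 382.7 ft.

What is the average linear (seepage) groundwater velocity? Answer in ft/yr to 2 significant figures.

Taking BH-01 as reference: BH-02−BH-01 = (5, -20, -0.1); BH-03−BH-01 = (160, 75, +0.6).
Solve a·Δx + b·Δy = Δh: det = 5·75 − 160·(-20) = 3575.
∂h/∂x = [(-0.1)·75 − (+0.6)·(-20)] / 3575 = +0.001259
∂h/∂y = [5·(+0.6) − 160·(-0.1)] / 3575 = +0.005315
|∇h| = √(0.001259² + 0.005315²) = 0.005462
Seepage velocity v = K·i/n = 0.18 × 0.005462 / 0.15 = 0.006554 ft/day = 2.394 ft/yr.

2.4 ft/yr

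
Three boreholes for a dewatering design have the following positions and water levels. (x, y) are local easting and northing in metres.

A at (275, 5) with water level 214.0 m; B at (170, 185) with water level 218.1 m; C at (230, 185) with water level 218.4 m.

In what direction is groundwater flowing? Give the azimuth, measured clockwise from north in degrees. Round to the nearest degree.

191°

Taking A as reference: B−A = (-105, 180, +4.1); C−A = (-45, 180, +4.4).
Solve a·Δx + b·Δy = Δh: det = (-105)·180 − (-45)·180 = -10800.
∂h/∂x = [(+4.1)·180 − (+4.4)·180] / -10800 = +0.005000
∂h/∂y = [(-105)·(+4.4) − (-45)·(+4.1)] / -10800 = +0.02569
Flow direction (−∇h) has components (-0.005000 E, -0.02569 N).
Azimuth = atan2(E, N) = atan2(-0.005000, -0.02569) = 191.0° ≈ 191°.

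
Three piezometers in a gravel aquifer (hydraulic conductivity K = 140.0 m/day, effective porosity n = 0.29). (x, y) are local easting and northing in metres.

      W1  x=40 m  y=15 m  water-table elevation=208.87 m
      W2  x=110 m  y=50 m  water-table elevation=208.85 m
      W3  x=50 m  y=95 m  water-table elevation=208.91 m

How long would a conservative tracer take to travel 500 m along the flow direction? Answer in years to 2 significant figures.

3.5 years

Taking W1 as reference: W2−W1 = (70, 35, -0.02); W3−W1 = (10, 80, +0.04).
Solve a·Δx + b·Δy = Δh: det = 70·80 − 10·35 = 5250.
∂h/∂x = [(-0.02)·80 − (+0.04)·35] / 5250 = -0.0005714
∂h/∂y = [70·(+0.04) − 10·(-0.02)] / 5250 = +0.0005714
|∇h| = √(-0.0005714² + 0.0005714²) = 0.0008081
Seepage velocity v = K·i/n = 140.0 × 0.0008081 / 0.29 = 0.3901 m/day.
t = 500 / 0.3901 = 1282 days = 3.51 years.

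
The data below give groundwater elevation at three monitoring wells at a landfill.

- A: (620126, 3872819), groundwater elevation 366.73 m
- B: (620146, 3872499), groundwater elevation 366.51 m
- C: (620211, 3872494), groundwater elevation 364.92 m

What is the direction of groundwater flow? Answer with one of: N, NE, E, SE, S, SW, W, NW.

Taking A as reference: B−A = (20, -320, -0.22); C−A = (85, -325, -1.81).
Determinant of the coordinate differences = 20·(-325) − 85·(-320) = 20700.
∂h/∂x = [(-0.22)·(-325) − (-1.81)·(-320)] / 20700 = -0.02453
∂h/∂y = [20·(-1.81) − 85·(-0.22)] / 20700 = -0.0008454
Flow = −∇h = (+0.02453 east, +0.0008454 north), which points east.

E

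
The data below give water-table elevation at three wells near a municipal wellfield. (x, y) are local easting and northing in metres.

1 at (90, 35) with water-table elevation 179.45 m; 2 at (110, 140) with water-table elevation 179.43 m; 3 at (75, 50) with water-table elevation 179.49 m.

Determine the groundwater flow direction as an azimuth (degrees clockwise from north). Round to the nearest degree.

With h = a·x + b·y + c and 1 as origin, the differences give:
  20·a + 105·b = -0.02
  (-15)·a + 15·b = +0.04
Eliminate b (×15 and ×105, subtract): 1875·a = -4.500 → a = ∂h/∂x = -0.002400
Back-substitute: b = ∂h/∂y = +0.0002667.
Flow direction (−∇h) has components (+0.002400 E, -0.0002667 N).
Azimuth = atan2(E, N) = atan2(+0.002400, -0.0002667) = 96.3° ≈ 096°.

096°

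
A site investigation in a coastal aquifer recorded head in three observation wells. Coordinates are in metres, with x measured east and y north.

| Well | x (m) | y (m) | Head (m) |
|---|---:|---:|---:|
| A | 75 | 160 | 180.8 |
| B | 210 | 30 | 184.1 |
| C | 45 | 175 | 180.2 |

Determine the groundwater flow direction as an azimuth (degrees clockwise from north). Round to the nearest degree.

302°

With h = a·x + b·y + c and A as origin, the differences give:
  135·a + (-130)·b = +3.3
  (-30)·a + 15·b = -0.6
Eliminate b (×15 and ×(-130), subtract): -1875·a = -28.50 → a = ∂h/∂x = +0.01520
Back-substitute: b = ∂h/∂y = -0.009600.
Flow direction (−∇h) has components (-0.01520 E, +0.009600 N).
Azimuth = atan2(E, N) = atan2(-0.01520, +0.009600) = 302.3° ≈ 302°.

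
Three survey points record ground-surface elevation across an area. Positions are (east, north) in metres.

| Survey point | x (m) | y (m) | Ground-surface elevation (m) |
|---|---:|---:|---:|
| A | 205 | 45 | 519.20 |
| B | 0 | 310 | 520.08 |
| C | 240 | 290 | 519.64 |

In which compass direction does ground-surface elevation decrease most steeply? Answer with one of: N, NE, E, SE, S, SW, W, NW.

With z = a·x + b·y + c and A as origin, the differences give:
  (-205)·a + 265·b = +0.88
  35·a + 245·b = +0.44
Eliminate b (×245 and ×265, subtract): -59500·a = 99.000 → a = ∂z/∂x = -0.001664
Back-substitute: b = ∂z/∂y = +0.002034.
Steepest decrease is along −∇f = (+0.001664 E, -0.002034 N) → southeast.

SE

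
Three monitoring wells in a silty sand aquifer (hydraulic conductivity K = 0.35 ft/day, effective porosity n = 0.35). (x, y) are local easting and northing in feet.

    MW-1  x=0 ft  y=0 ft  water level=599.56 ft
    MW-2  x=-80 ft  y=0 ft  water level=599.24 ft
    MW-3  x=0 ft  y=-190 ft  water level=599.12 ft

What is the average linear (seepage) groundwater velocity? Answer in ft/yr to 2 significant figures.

1.7 ft/yr

∂h/∂x = (599.24 − 599.56) / (-80 − 0) = +0.004000
∂h/∂y = (599.12 − 599.56) / (-190 − 0) = +0.002316
|∇h| = √(0.004000² + 0.002316²) = 0.004622
Seepage velocity v = K·i/n = 0.35 × 0.004622 / 0.35 = 0.004622 ft/day = 1.688 ft/yr.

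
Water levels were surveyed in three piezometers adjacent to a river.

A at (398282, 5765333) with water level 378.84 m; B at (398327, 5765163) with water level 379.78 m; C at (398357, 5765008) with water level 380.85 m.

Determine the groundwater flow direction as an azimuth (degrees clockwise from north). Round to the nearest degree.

061°

Taking A as reference: B−A = (45, -170, +0.94); C−A = (75, -325, +2.01).
Solve a·Δx + b·Δy = Δh: det = 45·(-325) − 75·(-170) = -1875.
∂h/∂x = [(+0.94)·(-325) − (+2.01)·(-170)] / -1875 = -0.01931
∂h/∂y = [45·(+2.01) − 75·(+0.94)] / -1875 = -0.01064
Flow direction (−∇h) has components (+0.01931 E, +0.01064 N).
Azimuth = atan2(E, N) = atan2(+0.01931, +0.01064) = 61.1° ≈ 061°.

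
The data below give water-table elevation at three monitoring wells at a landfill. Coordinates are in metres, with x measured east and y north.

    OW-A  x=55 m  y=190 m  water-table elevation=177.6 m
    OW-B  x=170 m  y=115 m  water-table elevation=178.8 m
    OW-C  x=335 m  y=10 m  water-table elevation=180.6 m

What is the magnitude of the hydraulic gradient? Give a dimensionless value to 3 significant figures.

Differences from OW-A: to OW-B (Δx, Δy, Δh) = (115, -75, +1.2); to OW-C = (280, -180, +3.0).
Determinant of the coordinate differences = 115·(-180) − 280·(-75) = 300.
∂h/∂x = [(+1.2)·(-180) − (+3.0)·(-75)] / 300 = +0.03000
∂h/∂y = [115·(+3.0) − 280·(+1.2)] / 300 = +0.03000
|∇h| = √(0.03000² + 0.03000²) = 0.04243

0.0424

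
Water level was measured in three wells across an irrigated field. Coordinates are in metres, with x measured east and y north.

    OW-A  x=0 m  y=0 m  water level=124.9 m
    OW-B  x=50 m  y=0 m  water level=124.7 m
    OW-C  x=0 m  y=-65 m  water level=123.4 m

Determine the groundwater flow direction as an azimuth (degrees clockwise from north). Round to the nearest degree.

∂h/∂x = (124.7 − 124.9) / (50 − 0) = -0.004000
∂h/∂y = (123.4 − 124.9) / (-65 − 0) = +0.02308
Flow direction (−∇h) has components (+0.004000 E, -0.02308 N).
Azimuth = atan2(E, N) = atan2(+0.004000, -0.02308) = 170.2° ≈ 170°.

170°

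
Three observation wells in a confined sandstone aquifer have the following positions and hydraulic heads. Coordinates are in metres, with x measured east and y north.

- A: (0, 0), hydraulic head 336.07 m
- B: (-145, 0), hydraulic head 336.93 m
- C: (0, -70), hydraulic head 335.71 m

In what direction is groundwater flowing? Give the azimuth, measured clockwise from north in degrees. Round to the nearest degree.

∂h/∂x = (336.93 − 336.07) / (-145 − 0) = -0.005931
∂h/∂y = (335.71 − 336.07) / (-70 − 0) = +0.005143
Flow direction (−∇h) has components (+0.005931 E, -0.005143 N).
Azimuth = atan2(E, N) = atan2(+0.005931, -0.005143) = 130.9° ≈ 131°.

131°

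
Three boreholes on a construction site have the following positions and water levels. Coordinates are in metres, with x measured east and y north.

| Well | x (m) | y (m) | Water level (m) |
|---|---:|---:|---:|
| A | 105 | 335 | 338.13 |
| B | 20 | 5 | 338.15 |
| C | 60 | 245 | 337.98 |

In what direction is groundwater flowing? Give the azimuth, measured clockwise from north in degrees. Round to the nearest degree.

With h = a·x + b·y + c and A as origin, the differences give:
  (-85)·a + (-330)·b = +0.02
  (-45)·a + (-90)·b = -0.15
Eliminate b (×(-90) and ×(-330), subtract): -7200·a = -51.300 → a = ∂h/∂x = +0.007125
Back-substitute: b = ∂h/∂y = -0.001896.
Flow direction (−∇h) has components (-0.007125 E, +0.001896 N).
Azimuth = atan2(E, N) = atan2(-0.007125, +0.001896) = 284.9° ≈ 285°.

285°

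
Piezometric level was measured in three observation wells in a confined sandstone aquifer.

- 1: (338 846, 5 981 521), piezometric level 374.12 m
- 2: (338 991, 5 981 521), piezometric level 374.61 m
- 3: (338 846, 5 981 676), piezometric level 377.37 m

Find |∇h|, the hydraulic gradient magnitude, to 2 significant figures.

∂h/∂x = (374.61 − 374.12) / (338991 − 338846) = +0.003379
∂h/∂y = (377.37 − 374.12) / (5981676 − 5981521) = +0.02097
|∇h| = √(0.003379² + 0.02097²) = 0.02124

0.021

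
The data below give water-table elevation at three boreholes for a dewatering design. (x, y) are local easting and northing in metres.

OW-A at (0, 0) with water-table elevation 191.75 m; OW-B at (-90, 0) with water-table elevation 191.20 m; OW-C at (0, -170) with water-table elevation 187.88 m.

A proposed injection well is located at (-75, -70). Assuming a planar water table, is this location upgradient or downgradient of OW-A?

downgradient

∂h/∂x = (191.20 − 191.75) / (-90 − 0) = +0.006111
∂h/∂y = (187.88 − 191.75) / (-170 − 0) = +0.02276
Head at (-75, -70) = 191.75 + (+0.006111)·(-75) + (+0.02276)·(-70) = 189.70 m.
That is lower than the 191.75 m at OW-A, so the point is downgradient.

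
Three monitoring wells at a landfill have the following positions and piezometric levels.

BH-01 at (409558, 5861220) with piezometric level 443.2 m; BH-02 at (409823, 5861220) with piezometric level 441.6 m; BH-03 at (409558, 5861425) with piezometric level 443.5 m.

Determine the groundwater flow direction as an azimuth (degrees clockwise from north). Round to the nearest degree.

∂h/∂x = (441.6 − 443.2) / (409823 − 409558) = -0.006038
∂h/∂y = (443.5 − 443.2) / (5861425 − 5861220) = +0.001463
Flow direction (−∇h) has components (+0.006038 E, -0.001463 N).
Azimuth = atan2(E, N) = atan2(+0.006038, -0.001463) = 103.6° ≈ 104°.

104°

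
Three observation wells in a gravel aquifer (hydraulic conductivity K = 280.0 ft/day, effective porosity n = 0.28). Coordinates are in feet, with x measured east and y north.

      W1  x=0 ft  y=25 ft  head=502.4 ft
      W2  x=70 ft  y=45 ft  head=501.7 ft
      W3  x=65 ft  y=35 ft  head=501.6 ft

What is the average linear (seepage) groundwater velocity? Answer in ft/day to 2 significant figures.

23 ft/day

With h = a·x + b·y + c and W1 as origin, the differences give:
  70·a + 20·b = -0.7
  65·a + 10·b = -0.8
Eliminate b (×10 and ×20, subtract): -600·a = 9.00 → a = ∂h/∂x = -0.01500
Back-substitute: b = ∂h/∂y = +0.01750.
|∇h| = √(-0.01500² + 0.01750²) = 0.02305
Seepage velocity v = K·i/n = 280.0 × 0.02305 / 0.28 = 23.05 ft/day.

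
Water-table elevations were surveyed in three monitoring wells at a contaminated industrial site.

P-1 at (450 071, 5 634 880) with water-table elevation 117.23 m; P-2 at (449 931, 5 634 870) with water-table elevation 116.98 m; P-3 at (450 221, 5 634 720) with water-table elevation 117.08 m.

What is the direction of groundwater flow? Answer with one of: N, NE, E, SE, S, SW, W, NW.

SW

With h = a·x + b·y + c and P-1 as origin, the differences give:
  (-140)·a + (-10)·b = -0.25
  150·a + (-160)·b = -0.15
Eliminate b (×(-160) and ×(-10), subtract): 23900·a = 38.500 → a = ∂h/∂x = +0.001611
Back-substitute: b = ∂h/∂y = +0.002448.
Flow = −∇h = (-0.001611 east, -0.002448 north), which points southwest.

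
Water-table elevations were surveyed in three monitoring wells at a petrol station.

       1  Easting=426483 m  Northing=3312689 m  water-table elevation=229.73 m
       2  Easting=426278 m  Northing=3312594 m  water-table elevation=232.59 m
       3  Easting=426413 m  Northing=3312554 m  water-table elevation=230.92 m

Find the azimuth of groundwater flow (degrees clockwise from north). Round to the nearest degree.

Differences from 1: to 2 (Δx, Δy, Δh) = (-205, -95, +2.86); to 3 = (-70, -135, +1.19).
Solve a·Δx + b·Δy = Δh: det = (-205)·(-135) − (-70)·(-95) = 21025.
∂h/∂x = [(+2.86)·(-135) − (+1.19)·(-95)] / 21025 = -0.01299
∂h/∂y = [(-205)·(+1.19) − (-70)·(+2.86)] / 21025 = -0.002081
Flow direction (−∇h) has components (+0.01299 E, +0.002081 N).
Azimuth = atan2(E, N) = atan2(+0.01299, +0.002081) = 80.9° ≈ 081°.

081°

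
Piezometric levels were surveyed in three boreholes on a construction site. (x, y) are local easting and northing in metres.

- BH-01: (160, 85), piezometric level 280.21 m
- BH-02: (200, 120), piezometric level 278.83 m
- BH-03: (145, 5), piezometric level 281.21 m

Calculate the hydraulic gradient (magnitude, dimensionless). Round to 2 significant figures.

Differences from BH-01: to BH-02 (Δx, Δy, Δh) = (40, 35, -1.38); to BH-03 = (-15, -80, +1.00).
Determinant of the coordinate differences = 40·(-80) − (-15)·35 = -2675.
∂h/∂x = [(-1.38)·(-80) − (+1.00)·35] / -2675 = -0.02819
∂h/∂y = [40·(+1.00) − (-15)·(-1.38)] / -2675 = -0.007215
|∇h| = √(-0.02819² + -0.007215²) = 0.0291

0.029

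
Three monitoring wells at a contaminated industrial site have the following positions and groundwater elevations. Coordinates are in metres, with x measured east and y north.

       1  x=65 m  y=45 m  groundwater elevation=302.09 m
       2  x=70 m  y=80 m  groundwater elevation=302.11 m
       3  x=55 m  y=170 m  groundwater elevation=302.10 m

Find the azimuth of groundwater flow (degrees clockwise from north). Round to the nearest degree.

Three-point gradient (reference 1): Δ to 2 = (5, 35, +0.02), Δ to 3 = (-10, 125, +0.01).
∂h/∂x = +0.002205, ∂h/∂y = +0.0002564 (det = 975).
Flow direction (−∇h) has components (-0.002205 E, -0.0002564 N).
Azimuth = atan2(E, N) = atan2(-0.002205, -0.0002564) = 263.4° ≈ 263°.

263°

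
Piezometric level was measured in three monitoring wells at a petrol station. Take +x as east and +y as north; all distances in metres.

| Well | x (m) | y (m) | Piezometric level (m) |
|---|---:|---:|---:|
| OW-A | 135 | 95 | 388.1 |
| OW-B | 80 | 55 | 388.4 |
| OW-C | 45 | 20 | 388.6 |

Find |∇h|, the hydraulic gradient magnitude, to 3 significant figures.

Taking OW-A as reference: OW-B−OW-A = (-55, -40, +0.3); OW-C−OW-A = (-90, -75, +0.5).
Determinant of the coordinate differences = (-55)·(-75) − (-90)·(-40) = 525.
∂h/∂x = [(+0.3)·(-75) − (+0.5)·(-40)] / 525 = -0.004762
∂h/∂y = [(-55)·(+0.5) − (-90)·(+0.3)] / 525 = -0.0009524
|∇h| = √(-0.004762² + -0.0009524²) = 0.004856

0.00486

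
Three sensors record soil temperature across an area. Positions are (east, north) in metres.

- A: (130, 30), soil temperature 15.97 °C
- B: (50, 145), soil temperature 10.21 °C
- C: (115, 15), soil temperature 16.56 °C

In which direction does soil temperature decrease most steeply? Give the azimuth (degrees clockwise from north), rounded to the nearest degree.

352°

Taking A as reference: B−A = (-80, 115, -5.76); C−A = (-15, -15, +0.59).
Determinant of the coordinate differences = (-80)·(-15) − (-15)·115 = 2925.
∂T/∂x = [(-5.76)·(-15) − (+0.59)·115] / 2925 = +0.006342
∂T/∂y = [(-80)·(+0.59) − (-15)·(-5.76)] / 2925 = -0.04568
Steepest decrease is along −∇f: components (-0.006342 E, +0.04568 N).
Azimuth = atan2(-0.006342, +0.04568) = 352.1° ≈ 352°.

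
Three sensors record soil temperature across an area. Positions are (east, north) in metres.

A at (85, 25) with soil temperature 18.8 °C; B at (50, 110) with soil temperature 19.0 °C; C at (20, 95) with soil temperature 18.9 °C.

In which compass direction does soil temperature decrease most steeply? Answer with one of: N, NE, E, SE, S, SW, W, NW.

SW

With T = a·x + b·y + c and A as origin, the differences give:
  (-35)·a + 85·b = +0.2
  (-65)·a + 70·b = +0.1
Eliminate b (×70 and ×85, subtract): 3075·a = 5.50 → a = ∂T/∂x = +0.001789
Back-substitute: b = ∂T/∂y = +0.003089.
Steepest decrease is along −∇f = (-0.001789 E, -0.003089 N) → southwest.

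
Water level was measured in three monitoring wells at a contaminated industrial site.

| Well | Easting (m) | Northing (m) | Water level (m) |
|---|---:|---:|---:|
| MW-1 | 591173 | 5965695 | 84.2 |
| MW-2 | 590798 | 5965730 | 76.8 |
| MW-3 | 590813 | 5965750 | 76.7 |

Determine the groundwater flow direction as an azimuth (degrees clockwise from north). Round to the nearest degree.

316°

Differences from MW-1: to MW-2 (Δx, Δy, Δh) = (-375, 35, -7.4); to MW-3 = (-360, 55, -7.5).
Solve a·Δx + b·Δy = Δh: det = (-375)·55 − (-360)·35 = -8025.
∂h/∂x = [(-7.4)·55 − (-7.5)·35] / -8025 = +0.01801
∂h/∂y = [(-375)·(-7.5) − (-360)·(-7.4)] / -8025 = -0.01850
Flow direction (−∇h) has components (-0.01801 E, +0.01850 N).
Azimuth = atan2(E, N) = atan2(-0.01801, +0.01850) = 315.8° ≈ 316°.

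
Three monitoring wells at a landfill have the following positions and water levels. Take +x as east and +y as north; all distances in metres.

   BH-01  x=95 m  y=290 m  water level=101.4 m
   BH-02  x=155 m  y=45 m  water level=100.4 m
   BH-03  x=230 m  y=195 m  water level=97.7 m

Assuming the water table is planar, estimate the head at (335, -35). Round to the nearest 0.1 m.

95.3 m

Three-point gradient (reference BH-01): Δ to BH-02 = (60, -245, -1.0), Δ to BH-03 = (135, -95, -3.7).
∂h/∂x = -0.02964, ∂h/∂y = -0.003178 (det = 27375).
h(335, -35) = 101.4 + (-0.02964)·(240) + (-0.003178)·(-325) = 101.4 -7.115 +1.033 = 95.318 m.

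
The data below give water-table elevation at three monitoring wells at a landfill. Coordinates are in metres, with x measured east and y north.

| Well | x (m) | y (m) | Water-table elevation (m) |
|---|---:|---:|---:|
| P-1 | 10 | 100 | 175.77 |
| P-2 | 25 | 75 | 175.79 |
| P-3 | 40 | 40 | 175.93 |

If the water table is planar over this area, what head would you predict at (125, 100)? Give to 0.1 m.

Differences from P-1: to P-2 (Δx, Δy, Δh) = (15, -25, +0.02); to P-3 = (30, -60, +0.16).
Solve a·Δx + b·Δy = Δh: det = 15·(-60) − 30·(-25) = -150.
∂h/∂x = [(+0.02)·(-60) − (+0.16)·(-25)] / -150 = -0.01867
∂h/∂y = [15·(+0.16) − 30·(+0.02)] / -150 = -0.01200
h(125, 100) = 175.77 + (-0.01867)·(115) + (-0.01200)·(0) = 175.77 -2.147 -0.000 = 173.623 m.

173.6 m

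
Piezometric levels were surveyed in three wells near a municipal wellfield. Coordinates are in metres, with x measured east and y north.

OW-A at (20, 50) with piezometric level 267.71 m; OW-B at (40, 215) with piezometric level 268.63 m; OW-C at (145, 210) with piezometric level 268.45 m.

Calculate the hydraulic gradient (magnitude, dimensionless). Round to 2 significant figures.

Differences from OW-A: to OW-B (Δx, Δy, Δh) = (20, 165, +0.92); to OW-C = (125, 160, +0.74).
Determinant of the coordinate differences = 20·160 − 125·165 = -17425.
∂h/∂x = [(+0.92)·160 − (+0.74)·165] / -17425 = -0.001440
∂h/∂y = [20·(+0.74) − 125·(+0.92)] / -17425 = +0.005750
|∇h| = √(-0.001440² + 0.005750²) = 0.005928

0.0059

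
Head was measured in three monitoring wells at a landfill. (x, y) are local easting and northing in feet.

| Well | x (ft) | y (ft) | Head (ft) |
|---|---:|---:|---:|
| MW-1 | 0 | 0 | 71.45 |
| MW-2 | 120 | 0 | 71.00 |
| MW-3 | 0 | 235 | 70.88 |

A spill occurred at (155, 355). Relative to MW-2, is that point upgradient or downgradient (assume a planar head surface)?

∂h/∂x = (71.00 − 71.45) / (120 − 0) = -0.003750
∂h/∂y = (70.88 − 71.45) / (235 − 0) = -0.002426
Head at (155, 355) = 71.45 + (-0.003750)·(155) + (-0.002426)·(355) = 70.01 ft.
That is lower than the 71.00 ft at MW-2, so the point is downgradient.

downgradient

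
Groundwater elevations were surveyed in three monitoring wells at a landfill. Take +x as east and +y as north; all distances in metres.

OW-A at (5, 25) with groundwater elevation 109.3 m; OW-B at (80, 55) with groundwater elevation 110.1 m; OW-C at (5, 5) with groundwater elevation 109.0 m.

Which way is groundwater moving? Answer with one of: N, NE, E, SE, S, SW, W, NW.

Differences from OW-A: to OW-B (Δx, Δy, Δh) = (75, 30, +0.8); to OW-C = (0, -20, -0.3).
Determinant of the coordinate differences = 75·(-20) − 0·30 = -1500.
∂h/∂x = [(+0.8)·(-20) − (-0.3)·30] / -1500 = +0.004667
∂h/∂y = [75·(-0.3) − 0·(+0.8)] / -1500 = +0.01500
Flow = −∇h = (-0.004667 east, -0.01500 north), which points south.

S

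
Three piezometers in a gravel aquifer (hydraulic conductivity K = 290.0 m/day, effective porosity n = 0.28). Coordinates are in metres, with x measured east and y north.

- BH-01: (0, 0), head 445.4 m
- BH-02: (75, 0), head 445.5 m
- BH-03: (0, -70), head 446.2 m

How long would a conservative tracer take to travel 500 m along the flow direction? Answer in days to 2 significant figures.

42 days

∂h/∂x = (445.5 − 445.4) / (75 − 0) = +0.001333
∂h/∂y = (446.2 − 445.4) / (-70 − 0) = -0.01143
|∇h| = √(0.001333² + -0.01143²) = 0.01151
Seepage velocity v = K·i/n = 290.0 × 0.01151 / 0.28 = 11.92 m/day.
t = 500 / 11.92 = 41.95 days.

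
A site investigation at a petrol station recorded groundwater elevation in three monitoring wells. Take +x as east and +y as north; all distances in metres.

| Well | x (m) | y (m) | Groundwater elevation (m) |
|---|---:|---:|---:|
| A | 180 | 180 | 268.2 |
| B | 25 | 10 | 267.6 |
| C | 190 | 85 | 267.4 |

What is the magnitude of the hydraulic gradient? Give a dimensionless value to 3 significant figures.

0.00926

With h = a·x + b·y + c and A as origin, the differences give:
  (-155)·a + (-170)·b = -0.6
  10·a + (-95)·b = -0.8
Eliminate b (×(-95) and ×(-170), subtract): 16425·a = -79.00 → a = ∂h/∂x = -0.004810
Back-substitute: b = ∂h/∂y = +0.007915.
|∇h| = √(-0.004810² + 0.007915²) = 0.009262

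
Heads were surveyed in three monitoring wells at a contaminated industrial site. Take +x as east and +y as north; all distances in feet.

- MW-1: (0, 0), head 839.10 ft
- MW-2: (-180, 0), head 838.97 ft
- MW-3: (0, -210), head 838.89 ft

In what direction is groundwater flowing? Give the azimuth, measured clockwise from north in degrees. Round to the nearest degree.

∂h/∂x = (838.97 − 839.10) / (-180 − 0) = +0.0007222
∂h/∂y = (838.89 − 839.10) / (-210 − 0) = +0.001000
Flow direction (−∇h) has components (-0.0007222 E, -0.001000 N).
Azimuth = atan2(E, N) = atan2(-0.0007222, -0.001000) = 215.8° ≈ 216°.

216°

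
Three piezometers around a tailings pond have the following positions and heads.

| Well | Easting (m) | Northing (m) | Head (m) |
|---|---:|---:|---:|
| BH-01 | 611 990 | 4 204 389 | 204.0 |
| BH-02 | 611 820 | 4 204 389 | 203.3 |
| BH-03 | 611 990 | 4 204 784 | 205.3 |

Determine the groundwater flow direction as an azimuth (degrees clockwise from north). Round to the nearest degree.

∂h/∂x = (203.3 − 204.0) / (611820 − 611990) = +0.004118
∂h/∂y = (205.3 − 204.0) / (4204784 − 4204389) = +0.003291
Flow direction (−∇h) has components (-0.004118 E, -0.003291 N).
Azimuth = atan2(E, N) = atan2(-0.004118, -0.003291) = 231.4° ≈ 231°.

231°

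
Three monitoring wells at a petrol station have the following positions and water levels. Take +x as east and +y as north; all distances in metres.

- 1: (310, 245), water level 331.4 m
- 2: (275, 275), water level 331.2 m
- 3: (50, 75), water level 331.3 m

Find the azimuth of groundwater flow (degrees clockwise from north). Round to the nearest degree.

323°

Three-point gradient (reference 1): Δ to 2 = (-35, 30, -0.2), Δ to 3 = (-260, -170, -0.1).
∂h/∂x = +0.002691, ∂h/∂y = -0.003527 (det = 13750).
Flow direction (−∇h) has components (-0.002691 E, +0.003527 N).
Azimuth = atan2(E, N) = atan2(-0.002691, +0.003527) = 322.7° ≈ 323°.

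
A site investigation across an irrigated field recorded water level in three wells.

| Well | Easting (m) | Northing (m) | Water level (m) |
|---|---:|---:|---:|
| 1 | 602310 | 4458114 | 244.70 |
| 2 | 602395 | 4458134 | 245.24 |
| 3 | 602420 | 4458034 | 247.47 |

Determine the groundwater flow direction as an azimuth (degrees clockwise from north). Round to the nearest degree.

Taking 1 as reference: 2−1 = (85, 20, +0.54); 3−1 = (110, -80, +2.77).
Determinant of the coordinate differences = 85·(-80) − 110·20 = -9000.
∂h/∂x = [(+0.54)·(-80) − (+2.77)·20] / -9000 = +0.01096
∂h/∂y = [85·(+2.77) − 110·(+0.54)] / -9000 = -0.01956
Flow direction (−∇h) has components (-0.01096 E, +0.01956 N).
Azimuth = atan2(E, N) = atan2(-0.01096, +0.01956) = 330.7° ≈ 331°.

331°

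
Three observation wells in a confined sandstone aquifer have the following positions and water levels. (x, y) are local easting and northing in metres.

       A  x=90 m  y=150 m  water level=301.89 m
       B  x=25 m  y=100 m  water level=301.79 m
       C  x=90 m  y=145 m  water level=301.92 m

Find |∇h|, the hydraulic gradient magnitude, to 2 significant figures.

With h = a·x + b·y + c and A as origin, the differences give:
  (-65)·a + (-50)·b = -0.10
  0·a + (-5)·b = +0.03
Eliminate b (×(-5) and ×(-50), subtract): 325·a = 2.000 → a = ∂h/∂x = +0.006154
Back-substitute: b = ∂h/∂y = -0.006000.
|∇h| = √(0.006154² + -0.006000²) = 0.008595

0.0086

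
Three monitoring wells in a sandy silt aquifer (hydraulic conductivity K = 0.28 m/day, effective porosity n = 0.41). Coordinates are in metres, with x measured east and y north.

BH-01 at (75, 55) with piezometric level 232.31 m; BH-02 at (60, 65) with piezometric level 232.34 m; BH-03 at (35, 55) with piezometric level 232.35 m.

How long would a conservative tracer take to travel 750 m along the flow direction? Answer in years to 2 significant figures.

1700 years

With h = a·x + b·y + c and BH-01 as origin, the differences give:
  (-15)·a + 10·b = +0.03
  (-40)·a + 0·b = +0.04
Eliminate b (×0 and ×10, subtract): 400·a = -0.400 → a = ∂h/∂x = -0.0010000
Back-substitute: b = ∂h/∂y = +0.001500.
|∇h| = √(-0.0010000² + 0.001500²) = 0.001803
Seepage velocity v = K·i/n = 0.28 × 0.001803 / 0.41 = 0.001231 m/day.
t = 750 / 0.001231 = 6.093e+05 days = 1.67e+03 years.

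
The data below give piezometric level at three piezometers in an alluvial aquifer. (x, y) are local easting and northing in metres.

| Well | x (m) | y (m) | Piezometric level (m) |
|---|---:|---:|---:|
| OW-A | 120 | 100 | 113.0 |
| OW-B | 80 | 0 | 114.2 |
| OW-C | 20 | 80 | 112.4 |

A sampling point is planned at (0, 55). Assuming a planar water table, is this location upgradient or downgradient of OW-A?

downgradient

Taking OW-A as reference: OW-B−OW-A = (-40, -100, +1.2); OW-C−OW-A = (-100, -20, -0.6).
Determinant of the coordinate differences = (-40)·(-20) − (-100)·(-100) = -9200.
∂h/∂x = [(+1.2)·(-20) − (-0.6)·(-100)] / -9200 = +0.009130
∂h/∂y = [(-40)·(-0.6) − (-100)·(+1.2)] / -9200 = -0.01565
Head at (0, 55) = 113.0 + (+0.009130)·(-120) + (-0.01565)·(-45) = 112.61 m.
That is lower than the 113.0 m at OW-A, so the point is downgradient.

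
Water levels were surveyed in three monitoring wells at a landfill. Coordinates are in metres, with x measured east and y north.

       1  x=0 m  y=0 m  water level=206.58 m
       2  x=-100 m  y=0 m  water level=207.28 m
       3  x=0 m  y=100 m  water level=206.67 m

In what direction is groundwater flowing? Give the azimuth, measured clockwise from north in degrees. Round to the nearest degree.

∂h/∂x = (207.28 − 206.58) / (-100 − 0) = -0.007000
∂h/∂y = (206.67 − 206.58) / (100 − 0) = +0.0009000
Flow direction (−∇h) has components (+0.007000 E, -0.0009000 N).
Azimuth = atan2(E, N) = atan2(+0.007000, -0.0009000) = 97.3° ≈ 097°.

097°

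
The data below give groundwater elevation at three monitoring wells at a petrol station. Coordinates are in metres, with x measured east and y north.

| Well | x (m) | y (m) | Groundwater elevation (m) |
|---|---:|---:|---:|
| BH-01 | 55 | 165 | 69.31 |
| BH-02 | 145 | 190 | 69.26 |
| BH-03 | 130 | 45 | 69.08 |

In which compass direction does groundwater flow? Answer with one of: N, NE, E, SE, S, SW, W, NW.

SE

With h = a·x + b·y + c and BH-01 as origin, the differences give:
  90·a + 25·b = -0.05
  75·a + (-120)·b = -0.23
Eliminate b (×(-120) and ×25, subtract): -12675·a = 11.750 → a = ∂h/∂x = -0.0009270
Back-substitute: b = ∂h/∂y = +0.001337.
Flow = −∇h = (+0.0009270 east, -0.001337 north), which points southeast.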